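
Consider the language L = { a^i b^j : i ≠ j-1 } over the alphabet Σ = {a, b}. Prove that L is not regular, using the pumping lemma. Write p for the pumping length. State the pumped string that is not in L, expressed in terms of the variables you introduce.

Assume L is regular; let p be its pumping constant.
Choose w = a^p b^{p+p!+1}. Since p ≠ (p+p!+1)-1 = p+p!, w ∈ L; and |w| ≥ p.
Write w = xyz as guaranteed by the lemma, with |xy| ≤ p and y is nonempty.
Because |xy| ≤ p and w begins with p copies of a, we have y = a^k with 1 ≤ k ≤ p.
Since 1 ≤ k ≤ p, k divides p!; set t = 1 + p!/k. Then xy^t z has p + (p!/k)·k = p + p! copies of a. Now the a-count is p+p! and (b-count)-1 = (p+p!+1)-1 = p+p!, so i ≠ j-1 fails. So xy^t z = a^{p+p!} b^{p+p!+1} ∉ L.
Contradiction. Therefore L is not regular.

a^{p+p!} b^{p+p!+1}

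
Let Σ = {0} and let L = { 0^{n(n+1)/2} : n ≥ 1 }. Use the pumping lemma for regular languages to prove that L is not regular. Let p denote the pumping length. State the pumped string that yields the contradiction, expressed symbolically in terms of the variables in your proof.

Assume L is regular. Let p be the pumping length given by the pumping lemma.
Take w = 0^{p(p+1)/2} ∈ L with |w| = p(p+1)/2 ≥ p.
Write w = xyz as guaranteed by the lemma, with |xy| ≤ p and |y| > 0.
Then y = 0^k for some k with 1 ≤ k ≤ p.
Pump with i = 2: xy^2z = 0^{p(p+1)/2+k}. Since 1 ≤ k ≤ p, p(p+1)/2 < p(p+1)/2+k ≤ p(p+1)/2+p < (p+1)(p+2)/2, so p(p+1)/2+k is strictly between consecutive triangular numbers. So xy^2z ∉ L.
This is a contradiction; hence L is not regular.

0^{p(p+1)/2+k}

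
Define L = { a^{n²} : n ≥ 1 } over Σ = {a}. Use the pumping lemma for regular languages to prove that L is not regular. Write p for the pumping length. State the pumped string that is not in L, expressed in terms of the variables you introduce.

Assume L is regular. Let p be the pumping length given by the pumping lemma.
Take w = a^{p²} ∈ L with |w| = p² ≥ p.
Write w = xyz as guaranteed by the lemma, with |xy| ≤ p and y is nonempty.
Then y = a^k for some k with 1 ≤ k ≤ p.
Pump with i = 2: xy^2z = a^{p²+k}. Since 1 ≤ k ≤ p, p² < p²+k ≤ p²+p < (p+1)², so p²+k lies strictly between consecutive squares and is not a perfect square. So xy^2z ∉ L.
This contradicts the pumping lemma, so L is not regular.

a^{p²+k}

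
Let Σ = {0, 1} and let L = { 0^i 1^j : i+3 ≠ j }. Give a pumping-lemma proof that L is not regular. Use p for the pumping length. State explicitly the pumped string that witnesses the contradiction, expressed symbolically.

Toward a contradiction, assume L is regular with pumping length p.
Choose w = 0^p 1^{p+p!+3}. Since p ≠ (p+p!+3)-3 = p+p!, w ∈ L; and |w| ≥ p.
Write w = xyz as guaranteed by the lemma, with |xy| ≤ p and y is nonempty.
Because |xy| ≤ p and w begins with p copies of 0, we have y = 0^k with 1 ≤ k ≤ p.
Since 1 ≤ k ≤ p, k divides p!; set t = 1 + p!/k. Then xy^t z has p + (p!/k)·k = p + p! copies of 0. Now the 0-count is p+p! and (1-count)-3 = (p+p!+3)-3 = p+p!, so i+3 ≠ j fails. So xy^t z = 0^{p+p!} 1^{p+p!+3} ∉ L.
Contradiction. Therefore L is not regular.

0^{p+p!} 1^{p+p!+3}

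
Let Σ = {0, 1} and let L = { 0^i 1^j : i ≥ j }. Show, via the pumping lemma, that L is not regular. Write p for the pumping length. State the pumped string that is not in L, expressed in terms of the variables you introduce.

0^{p-k} 1^p

Assume L is regular. Let p be the pumping length given by the pumping lemma.
Choose w = 0^p 1^p ∈ L, with |w| = 2p ≥ p.
By the pumping lemma, w = xyz with |xy| ≤ p and |y| > 0.
The first p characters of w are 0's, so xy (and hence y) consists only of 0's. Write y = 0^k, 1 ≤ k ≤ p.
Consider xy^0z = xz = 0^{p-k} 1^p. Since k ≥ 1, the 0-count p-k is less than p, so i ≥ j fails; thus xz ∉ L.
Contradiction. Therefore L is not regular.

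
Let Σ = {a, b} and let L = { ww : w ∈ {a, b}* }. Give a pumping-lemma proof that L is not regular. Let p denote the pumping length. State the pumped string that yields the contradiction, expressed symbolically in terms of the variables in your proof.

Assume L is regular. Let p be the pumping length given by the pumping lemma.
Take w = a^p b^p a^p b^p = uu where u = a^pb^p; then w ∈ L and |w| = 4p ≥ p.
By the pumping lemma, w = xyz with |xy| ≤ p and |y| ≥ 1.
The first p characters of w are a's, so xy (and hence y) consists only of a's. Write y = a^k, 1 ≤ k ≤ p.
Pump with i = 2: xy^2z = a^{p+k} b^p a^p b^p, of length 4p+k. Suppose this equals vv. The string starts with a and ends with b, so v does too; thus the boundary between the two copies of v is a b→a transition. There is exactly one such transition, at position 2p+k, so |v| = 2p+k and |vv| = 4p+2k ≠ 4p+k since k ≥ 1. So xy^2z ∉ L.
This is a contradiction; hence L is not regular.

a^{p+k} b^p a^p b^p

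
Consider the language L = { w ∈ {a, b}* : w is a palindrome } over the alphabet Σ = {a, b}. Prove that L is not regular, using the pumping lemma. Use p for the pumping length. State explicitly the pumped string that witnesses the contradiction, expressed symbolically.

Assume L is regular. Let p be the pumping length given by the pumping lemma.
Take w = a^p b a^p, a palindrome of length 2p+1 ≥ p.
The pumping lemma gives a decomposition w = xyz where |xy| ≤ p and y is nonempty.
Since the first p symbols of w are all a's and |xy| ≤ p, y lies entirely in the leading a-block: y = a^k for some k with 1 ≤ k ≤ p.
Pump with i = 2: xy^2z = a^{p+k} b a^p. Its reverse is a^p b a^{p+k}, which differs from xy^2z since k ≥ 1. So xy^2z is not a palindrome and xy^2z ∉ L.
This is a contradiction; hence L is not regular.

a^{p+k} b a^p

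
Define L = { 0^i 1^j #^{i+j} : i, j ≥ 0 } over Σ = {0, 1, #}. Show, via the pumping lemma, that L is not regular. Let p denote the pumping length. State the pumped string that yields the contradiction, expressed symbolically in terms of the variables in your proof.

Toward a contradiction, assume L is regular with pumping length p.
Take w = 0^p 1^p #^{2p} ∈ L (with i=j=p, i+j=2p), |w| = 4p ≥ p.
The pumping lemma gives a decomposition w = xyz where |xy| ≤ p and |y| > 0.
Since the first p symbols of w are all 0's and |xy| ≤ p, y lies entirely in the leading 0-block: y = 0^k for some k with 1 ≤ k ≤ p.
Consider xy^2z = 0^{p+k} 1^p #^{2p}. Now the 0- and 1-counts sum to 2p+k, but the #-count is 2p ≠ 2p+k. So xy^2z ∉ L.
This contradicts the pumping lemma, so L is not regular.

0^{p+k} 1^p #^{2p}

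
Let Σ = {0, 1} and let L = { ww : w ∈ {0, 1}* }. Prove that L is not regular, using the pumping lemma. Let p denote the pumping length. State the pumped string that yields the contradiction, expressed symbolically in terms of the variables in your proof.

0^{p+k} 1^p 0^p 1^p

Assume L is regular. Let p be the pumping length given by the pumping lemma.
Take w = 0^p 1^p 0^p 1^p = uu where u = 0^p1^p; then w ∈ L and |w| = 4p ≥ p.
By the pumping lemma, w = xyz with |xy| ≤ p and |y| ≥ 1.
The first p characters of w are 0's, so xy (and hence y) consists only of 0's. Write y = 0^k, 1 ≤ k ≤ p.
Pump with i = 2: xy^2z = 0^{p+k} 1^p 0^p 1^p, of length 4p+k. Suppose this equals vv. The string starts with 0 and ends with 1, so v does too; thus the boundary between the two copies of v is a 1→0 transition. There is exactly one such transition, at position 2p+k, so |v| = 2p+k and |vv| = 4p+2k ≠ 4p+k since k ≥ 1. So xy^2z ∉ L.
This contradicts the pumping lemma, so L is not regular.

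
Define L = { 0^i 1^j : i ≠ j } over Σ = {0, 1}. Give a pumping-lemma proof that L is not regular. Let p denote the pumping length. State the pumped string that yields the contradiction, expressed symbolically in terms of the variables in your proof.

Assume L is regular; let p be its pumping constant.
Choose w = 0^p 1^{p+p!}. Since p ≠ p+p!, w ∈ L; and |w| ≥ p.
By the pumping lemma, w = xyz with |xy| ≤ p and y is nonempty.
Since the first p symbols of w are all 0's and |xy| ≤ p, y lies entirely in the leading 0-block: y = 0^k for some k with 1 ≤ k ≤ p.
Since 1 ≤ k ≤ p, k divides p!; set t = 1 + p!/k. Then xy^t z has p + (p!/k)·k = p + p! copies of 0. Now the 0-count equals the 1-count, so i ≠ j fails. So xy^t z = 0^{p+p!} 1^{p+p!} ∉ L.
This contradicts the pumping lemma, so L is not regular.

0^{p+p!} 1^{p+p!}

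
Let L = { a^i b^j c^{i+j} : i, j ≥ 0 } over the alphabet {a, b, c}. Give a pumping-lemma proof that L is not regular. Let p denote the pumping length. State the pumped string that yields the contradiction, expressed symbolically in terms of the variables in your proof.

a^{p+k} b^p c^{2p}

Assume L is regular. Let p be the pumping length given by the pumping lemma.
Take w = a^p b^p c^{2p} ∈ L (with i=j=p, i+j=2p), |w| = 4p ≥ p.
The pumping lemma gives a decomposition w = xyz where |xy| ≤ p and y is nonempty.
Since the first p symbols of w are all a's and |xy| ≤ p, y lies entirely in the leading a-block: y = a^k for some k with 1 ≤ k ≤ p.
Consider xy^2z = a^{p+k} b^p c^{2p}. Now the a- and b-counts sum to 2p+k, but the c-count is 2p ≠ 2p+k. So xy^2z ∉ L.
This contradicts the pumping lemma, so L is not regular.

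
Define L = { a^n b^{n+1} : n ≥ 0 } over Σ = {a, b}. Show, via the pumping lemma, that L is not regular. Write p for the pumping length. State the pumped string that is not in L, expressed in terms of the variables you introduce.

Assume L is regular. Let p be the pumping length given by the pumping lemma.
Take w = a^p b^{p+1}. Then w ∈ L and |w| = 2p+1 ≥ p.
The pumping lemma gives a decomposition w = xyz where |xy| ≤ p and |y| ≥ 1.
Because |xy| ≤ p and w begins with p copies of a, we have y = a^k with 1 ≤ k ≤ p.
Pump with i = 2: xy^2z = a^{p+k} b^{p+1}. For this to lie in L we would need p+1 = (p+k)+1, which forces k = 0. But k ≥ 1, so xy^2z ∉ L.
Contradiction. Therefore L is not regular.

a^{p+k} b^{p+1}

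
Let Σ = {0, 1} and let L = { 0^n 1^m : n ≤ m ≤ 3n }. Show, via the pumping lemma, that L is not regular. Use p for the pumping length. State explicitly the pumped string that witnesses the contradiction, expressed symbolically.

Assume L is regular. Let p be the pumping length given by the pumping lemma.
Take w = 0^p 1^p ∈ L (since p ≤ p ≤ 3p), with |w| = 2p ≥ p.
Write w = xyz as guaranteed by the lemma, with |xy| ≤ p and y is nonempty.
Since the first p symbols of w are all 0's and |xy| ≤ p, y lies entirely in the leading 0-block: y = 0^k for some k with 1 ≤ k ≤ p.
Pump with i = 2: xy^2z = 0^{p+k} 1^p. Now n = p+k > p = m, so the condition n ≤ m fails. Thus xy^2z ∉ L.
This is a contradiction; hence L is not regular.

0^{p+k} 1^p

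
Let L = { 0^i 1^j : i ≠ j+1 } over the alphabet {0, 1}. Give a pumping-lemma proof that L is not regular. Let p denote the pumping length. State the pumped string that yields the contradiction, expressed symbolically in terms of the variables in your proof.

0^{p+p!} 1^{p+p!-1}

Suppose for contradiction that L is regular, and let p be the pumping length.
Choose w = 0^p 1^{p+p!-1}. Since p ≠ (p+p!-1)+1 = p+p!, w ∈ L; and |w| ≥ p.
The pumping lemma gives a decomposition w = xyz where |xy| ≤ p and y is nonempty.
The first p characters of w are 0's, so xy (and hence y) consists only of 0's. Write y = 0^k, 1 ≤ k ≤ p.
Since 1 ≤ k ≤ p, k divides p!; set t = 1 + p!/k. Then xy^t z has p + (p!/k)·k = p + p! copies of 0. Now the 0-count is p+p! and (1-count)+1 = (p+p!-1)+1 = p+p!, so i ≠ j+1 fails. So xy^t z = 0^{p+p!} 1^{p+p!-1} ∉ L.
Contradiction. Therefore L is not regular.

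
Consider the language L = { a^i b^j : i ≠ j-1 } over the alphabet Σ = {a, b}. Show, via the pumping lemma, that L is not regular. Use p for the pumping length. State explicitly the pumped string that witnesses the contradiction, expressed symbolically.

a^{p+p!} b^{p+p!+1}

Toward a contradiction, assume L is regular with pumping length p.
Choose w = a^p b^{p+p!+1}. Since p ≠ (p+p!+1)-1 = p+p!, w ∈ L; and |w| ≥ p.
The pumping lemma gives a decomposition w = xyz where |xy| ≤ p and |y| > 0.
The first p characters of w are a's, so xy (and hence y) consists only of a's. Write y = a^k, 1 ≤ k ≤ p.
Since 1 ≤ k ≤ p, k divides p!; set t = 1 + p!/k. Then xy^t z has p + (p!/k)·k = p + p! copies of a. Now the a-count is p+p! and (b-count)-1 = (p+p!+1)-1 = p+p!, so i ≠ j-1 fails. So xy^t z = a^{p+p!} b^{p+p!+1} ∉ L.
This is a contradiction; hence L is not regular.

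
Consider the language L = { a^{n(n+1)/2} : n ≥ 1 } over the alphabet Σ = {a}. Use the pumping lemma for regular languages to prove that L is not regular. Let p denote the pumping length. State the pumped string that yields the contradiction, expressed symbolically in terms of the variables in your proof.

a^{p(p+1)/2+k}

Suppose for contradiction that L is regular, and let p be the pumping length.
Take w = a^{p(p+1)/2} ∈ L with |w| = p(p+1)/2 ≥ p.
Write w = xyz as guaranteed by the lemma, with |xy| ≤ p and y is nonempty.
Then y = a^k for some k with 1 ≤ k ≤ p.
Pump with i = 2: xy^2z = a^{p(p+1)/2+k}. Since 1 ≤ k ≤ p, p(p+1)/2 < p(p+1)/2+k ≤ p(p+1)/2+p < (p+1)(p+2)/2, so p(p+1)/2+k is strictly between consecutive triangular numbers. So xy^2z ∉ L.
This is a contradiction; hence L is not regular.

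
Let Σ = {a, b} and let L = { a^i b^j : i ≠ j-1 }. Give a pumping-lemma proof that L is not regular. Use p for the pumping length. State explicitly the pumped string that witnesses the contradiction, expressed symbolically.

Assume L is regular; let p be its pumping constant.
Choose w = a^p b^{p+p!+1}. Since p ≠ (p+p!+1)-1 = p+p!, w ∈ L; and |w| ≥ p.
By the pumping lemma, w = xyz with |xy| ≤ p and |y| > 0.
Since the first p symbols of w are all a's and |xy| ≤ p, y lies entirely in the leading a-block: y = a^k for some k with 1 ≤ k ≤ p.
Since 1 ≤ k ≤ p, k divides p!; set t = 1 + p!/k. Then xy^t z has p + (p!/k)·k = p + p! copies of a. Now the a-count is p+p! and (b-count)-1 = (p+p!+1)-1 = p+p!, so i ≠ j-1 fails. So xy^t z = a^{p+p!} b^{p+p!+1} ∉ L.
Contradiction. Therefore L is not regular.

a^{p+p!} b^{p+p!+1}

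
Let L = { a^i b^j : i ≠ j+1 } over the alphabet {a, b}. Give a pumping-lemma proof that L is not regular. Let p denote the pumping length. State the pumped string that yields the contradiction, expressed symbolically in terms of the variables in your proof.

Assume L is regular; let p be its pumping constant.
Choose w = a^p b^{p+p!-1}. Since p ≠ (p+p!-1)+1 = p+p!, w ∈ L; and |w| ≥ p.
The pumping lemma gives a decomposition w = xyz where |xy| ≤ p and y is nonempty.
The first p characters of w are a's, so xy (and hence y) consists only of a's. Write y = a^k, 1 ≤ k ≤ p.
Since 1 ≤ k ≤ p, k divides p!; set t = 1 + p!/k. Then xy^t z has p + (p!/k)·k = p + p! copies of a. Now the a-count is p+p! and (b-count)+1 = (p+p!-1)+1 = p+p!, so i ≠ j+1 fails. So xy^t z = a^{p+p!} b^{p+p!-1} ∉ L.
Contradiction. Therefore L is not regular.

a^{p+p!} b^{p+p!-1}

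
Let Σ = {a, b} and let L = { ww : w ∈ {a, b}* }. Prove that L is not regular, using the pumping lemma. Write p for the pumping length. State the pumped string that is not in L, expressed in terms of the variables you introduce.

a^{p+k} b^p a^p b^p

Toward a contradiction, assume L is regular with pumping length p.
Take w = a^p b^p a^p b^p = uu where u = a^pb^p; then w ∈ L and |w| = 4p ≥ p.
Write w = xyz as guaranteed by the lemma, with |xy| ≤ p and y is nonempty.
Because |xy| ≤ p and w begins with p copies of a, we have y = a^k with 1 ≤ k ≤ p.
Pump with i = 2: xy^2z = a^{p+k} b^p a^p b^p, of length 4p+k. Suppose this equals vv. The string starts with a and ends with b, so v does too; thus the boundary between the two copies of v is a b→a transition. There is exactly one such transition, at position 2p+k, so |v| = 2p+k and |vv| = 4p+2k ≠ 4p+k since k ≥ 1. So xy^2z ∉ L.
This is a contradiction; hence L is not regular.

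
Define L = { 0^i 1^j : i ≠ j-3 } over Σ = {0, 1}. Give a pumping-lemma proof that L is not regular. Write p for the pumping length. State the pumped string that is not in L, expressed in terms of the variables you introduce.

Assume L is regular; let p be its pumping constant.
Choose w = 0^p 1^{p+p!+3}. Since p ≠ (p+p!+3)-3 = p+p!, w ∈ L; and |w| ≥ p.
By the pumping lemma, w = xyz with |xy| ≤ p and |y| > 0.
The first p characters of w are 0's, so xy (and hence y) consists only of 0's. Write y = 0^k, 1 ≤ k ≤ p.
Since 1 ≤ k ≤ p, k divides p!; set t = 1 + p!/k. Then xy^t z has p + (p!/k)·k = p + p! copies of 0. Now the 0-count is p+p! and (1-count)-3 = (p+p!+3)-3 = p+p!, so i ≠ j-3 fails. So xy^t z = 0^{p+p!} 1^{p+p!+3} ∉ L.
This contradicts the pumping lemma, so L is not regular.

0^{p+p!} 1^{p+p!+3}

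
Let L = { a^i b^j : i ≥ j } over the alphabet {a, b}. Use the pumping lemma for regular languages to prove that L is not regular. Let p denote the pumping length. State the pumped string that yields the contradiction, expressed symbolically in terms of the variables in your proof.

a^{p-k} b^p

Suppose for contradiction that L is regular, and let p be the pumping length.
Choose w = a^p b^p ∈ L, with |w| = 2p ≥ p.
The pumping lemma gives a decomposition w = xyz where |xy| ≤ p and |y| > 0.
The first p characters of w are a's, so xy (and hence y) consists only of a's. Write y = a^k, 1 ≤ k ≤ p.
Consider xy^0z = xz = a^{p-k} b^p. Since k ≥ 1, the a-count p-k is less than p, so i ≥ j fails; thus xz ∉ L.
Contradiction. Therefore L is not regular.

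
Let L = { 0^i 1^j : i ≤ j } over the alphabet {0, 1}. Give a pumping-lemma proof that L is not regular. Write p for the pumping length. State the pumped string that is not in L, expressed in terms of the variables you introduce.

0^{p+k} 1^p

Toward a contradiction, assume L is regular with pumping length p.
Choose w = 0^p 1^p ∈ L, with |w| = 2p ≥ p.
The pumping lemma gives a decomposition w = xyz where |xy| ≤ p and |y| ≥ 1.
Because |xy| ≤ p and w begins with p copies of 0, we have y = 0^k with 1 ≤ k ≤ p.
Consider xy^2z = 0^{p+k} 1^p. Since k ≥ 1, the 0-count p+k exceeds the 1-count p, so i ≤ j fails; thus xy^2z ∉ L.
This contradicts the pumping lemma, so L is not regular.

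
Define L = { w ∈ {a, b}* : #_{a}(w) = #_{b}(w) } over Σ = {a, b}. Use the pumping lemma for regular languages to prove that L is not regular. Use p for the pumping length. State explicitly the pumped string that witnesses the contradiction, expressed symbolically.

Assume L is regular. Let p be the pumping length given by the pumping lemma.
Choose w = a^p b^p ∈ L with |w| = 2p ≥ p.
By the pumping lemma, w = xyz with |xy| ≤ p and |y| > 0.
Because |xy| ≤ p and w begins with p copies of a, we have y = a^k with 1 ≤ k ≤ p.
Pump with i = 2: xy^2z = a^{p+k} b^p has p+k occurrences of a but only p of b. Since k ≥ 1 the counts differ, so xy^2z ∉ L.
Contradiction. Therefore L is not regular.

a^{p+k} b^p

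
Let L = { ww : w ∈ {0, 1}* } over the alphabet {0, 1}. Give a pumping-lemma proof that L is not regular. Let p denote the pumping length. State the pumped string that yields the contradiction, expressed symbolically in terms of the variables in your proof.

0^{p+k} 1^p 0^p 1^p

Assume L is regular; let p be its pumping constant.
Take w = 0^p 1^p 0^p 1^p = uu where u = 0^p1^p; then w ∈ L and |w| = 4p ≥ p.
Write w = xyz as guaranteed by the lemma, with |xy| ≤ p and y is nonempty.
Since the first p symbols of w are all 0's and |xy| ≤ p, y lies entirely in the leading 0-block: y = 0^k for some k with 1 ≤ k ≤ p.
Pump with i = 2: xy^2z = 0^{p+k} 1^p 0^p 1^p, of length 4p+k. Suppose this equals vv. The string starts with 0 and ends with 1, so v does too; thus the boundary between the two copies of v is a 1→0 transition. There is exactly one such transition, at position 2p+k, so |v| = 2p+k and |vv| = 4p+2k ≠ 4p+k since k ≥ 1. So xy^2z ∉ L.
This contradicts the pumping lemma, so L is not regular.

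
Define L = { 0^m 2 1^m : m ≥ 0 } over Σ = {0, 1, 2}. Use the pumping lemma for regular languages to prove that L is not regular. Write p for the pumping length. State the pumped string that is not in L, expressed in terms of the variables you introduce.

0^{p+k} 2 1^p

Suppose for contradiction that L is regular, and let p be the pumping length.
Take w = 0^p 2 1^p ∈ L with |w| = 2p+1 ≥ p.
The pumping lemma gives a decomposition w = xyz where |xy| ≤ p and y is nonempty.
The first p characters of w are 0's, so xy (and hence y) consists only of 0's. Write y = 0^k, 1 ≤ k ≤ p.
Pump with i = 2: xy^2z = 0^{p+k} 2 1^p, which would require p+k = p. But k ≥ 1, so xy^2z ∉ L.
Contradiction. Therefore L is not regular.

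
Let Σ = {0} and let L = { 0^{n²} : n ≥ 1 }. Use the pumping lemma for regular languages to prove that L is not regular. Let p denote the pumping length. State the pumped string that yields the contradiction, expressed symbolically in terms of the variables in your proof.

0^{p²+k}

Toward a contradiction, assume L is regular with pumping length p.
Take w = 0^{p²} ∈ L with |w| = p² ≥ p.
By the pumping lemma, w = xyz with |xy| ≤ p and y is nonempty.
Then y = 0^k for some k with 1 ≤ k ≤ p.
Pump with i = 2: xy^2z = 0^{p²+k}. Since 1 ≤ k ≤ p, p² < p²+k ≤ p²+p < (p+1)², so p²+k lies strictly between consecutive squares and is not a perfect square. So xy^2z ∉ L.
Contradiction. Therefore L is not regular.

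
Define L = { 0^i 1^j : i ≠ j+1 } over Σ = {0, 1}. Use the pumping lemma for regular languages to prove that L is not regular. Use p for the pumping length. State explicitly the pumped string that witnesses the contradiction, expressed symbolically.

0^{p+p!} 1^{p+p!-1}

Toward a contradiction, assume L is regular with pumping length p.
Choose w = 0^p 1^{p+p!-1}. Since p ≠ (p+p!-1)+1 = p+p!, w ∈ L; and |w| ≥ p.
The pumping lemma gives a decomposition w = xyz where |xy| ≤ p and y is nonempty.
Since the first p symbols of w are all 0's and |xy| ≤ p, y lies entirely in the leading 0-block: y = 0^k for some k with 1 ≤ k ≤ p.
Since 1 ≤ k ≤ p, k divides p!; set t = 1 + p!/k. Then xy^t z has p + (p!/k)·k = p + p! copies of 0. Now the 0-count is p+p! and (1-count)+1 = (p+p!-1)+1 = p+p!, so i ≠ j+1 fails. So xy^t z = 0^{p+p!} 1^{p+p!-1} ∉ L.
Contradiction. Therefore L is not regular.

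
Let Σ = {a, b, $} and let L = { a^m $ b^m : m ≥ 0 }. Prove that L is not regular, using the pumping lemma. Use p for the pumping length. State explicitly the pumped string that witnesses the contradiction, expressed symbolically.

a^{p+k} $ b^p

Toward a contradiction, assume L is regular with pumping length p.
Take w = a^p $ b^p ∈ L with |w| = 2p+1 ≥ p.
The pumping lemma gives a decomposition w = xyz where |xy| ≤ p and |y| ≥ 1.
The first p characters of w are a's, so xy (and hence y) consists only of a's. Write y = a^k, 1 ≤ k ≤ p.
Pump with i = 2: xy^2z = a^{p+k} $ b^p, which would require p+k = p. But k ≥ 1, so xy^2z ∉ L.
This is a contradiction; hence L is not regular.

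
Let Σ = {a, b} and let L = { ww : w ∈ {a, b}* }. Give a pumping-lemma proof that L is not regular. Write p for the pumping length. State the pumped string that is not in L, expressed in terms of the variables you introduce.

Assume L is regular. Let p be the pumping length given by the pumping lemma.
Take w = a^p b^p a^p b^p = uu where u = a^pb^p; then w ∈ L and |w| = 4p ≥ p.
Write w = xyz as guaranteed by the lemma, with |xy| ≤ p and |y| ≥ 1.
The first p characters of w are a's, so xy (and hence y) consists only of a's. Write y = a^k, 1 ≤ k ≤ p.
Pump with i = 2: xy^2z = a^{p+k} b^p a^p b^p, of length 4p+k. Suppose this equals vv. The string starts with a and ends with b, so v does too; thus the boundary between the two copies of v is a b→a transition. There is exactly one such transition, at position 2p+k, so |v| = 2p+k and |vv| = 4p+2k ≠ 4p+k since k ≥ 1. So xy^2z ∉ L.
Contradiction. Therefore L is not regular.

a^{p+k} b^p a^p b^p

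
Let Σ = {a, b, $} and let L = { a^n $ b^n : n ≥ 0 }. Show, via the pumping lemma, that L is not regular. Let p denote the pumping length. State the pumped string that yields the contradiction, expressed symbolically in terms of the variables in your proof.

Toward a contradiction, assume L is regular with pumping length p.
Take w = a^p $ b^p ∈ L with |w| = 2p+1 ≥ p.
By the pumping lemma, w = xyz with |xy| ≤ p and |y| > 0.
Since the first p symbols of w are all a's and |xy| ≤ p, y lies entirely in the leading a-block: y = a^k for some k with 1 ≤ k ≤ p.
Pump with i = 2: xy^2z = a^{p+k} $ b^p, which would require p+k = p. But k ≥ 1, so xy^2z ∉ L.
This contradicts the pumping lemma, so L is not regular.

a^{p+k} $ b^p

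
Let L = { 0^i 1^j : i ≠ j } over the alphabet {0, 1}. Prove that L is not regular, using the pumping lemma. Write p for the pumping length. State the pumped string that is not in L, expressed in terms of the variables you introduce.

0^{p+p!} 1^{p+p!}

Toward a contradiction, assume L is regular with pumping length p.
Choose w = 0^p 1^{p+p!}. Since p ≠ p+p!, w ∈ L; and |w| ≥ p.
Write w = xyz as guaranteed by the lemma, with |xy| ≤ p and |y| > 0.
Because |xy| ≤ p and w begins with p copies of 0, we have y = 0^k with 1 ≤ k ≤ p.
Since 1 ≤ k ≤ p, k divides p!; set t = 1 + p!/k. Then xy^t z has p + (p!/k)·k = p + p! copies of 0. Now the 0-count equals the 1-count, so i ≠ j fails. So xy^t z = 0^{p+p!} 1^{p+p!} ∉ L.
This contradicts the pumping lemma, so L is not regular.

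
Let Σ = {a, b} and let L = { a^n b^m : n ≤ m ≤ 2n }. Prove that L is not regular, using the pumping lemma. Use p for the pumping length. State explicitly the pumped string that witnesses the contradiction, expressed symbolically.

Assume L is regular; let p be its pumping constant.
Take w = a^p b^p ∈ L (since p ≤ p ≤ 2p), with |w| = 2p ≥ p.
By the pumping lemma, w = xyz with |xy| ≤ p and |y| ≥ 1.
The first p characters of w are a's, so xy (and hence y) consists only of a's. Write y = a^k, 1 ≤ k ≤ p.
Pump with i = 2: xy^2z = a^{p+k} b^p. Now n = p+k > p = m, so the condition n ≤ m fails. Thus xy^2z ∉ L.
Contradiction. Therefore L is not regular.

a^{p+k} b^p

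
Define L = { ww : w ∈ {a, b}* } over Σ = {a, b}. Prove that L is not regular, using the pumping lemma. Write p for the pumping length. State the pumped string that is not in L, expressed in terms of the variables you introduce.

a^{p+k} b^p a^p b^p

Suppose for contradiction that L is regular, and let p be the pumping length.
Take w = a^p b^p a^p b^p = uu where u = a^pb^p; then w ∈ L and |w| = 4p ≥ p.
By the pumping lemma, w = xyz with |xy| ≤ p and |y| > 0.
The first p characters of w are a's, so xy (and hence y) consists only of a's. Write y = a^k, 1 ≤ k ≤ p.
Pump with i = 2: xy^2z = a^{p+k} b^p a^p b^p, of length 4p+k. Suppose this equals vv. The string starts with a and ends with b, so v does too; thus the boundary between the two copies of v is a b→a transition. There is exactly one such transition, at position 2p+k, so |v| = 2p+k and |vv| = 4p+2k ≠ 4p+k since k ≥ 1. So xy^2z ∉ L.
This contradicts the pumping lemma, so L is not regular.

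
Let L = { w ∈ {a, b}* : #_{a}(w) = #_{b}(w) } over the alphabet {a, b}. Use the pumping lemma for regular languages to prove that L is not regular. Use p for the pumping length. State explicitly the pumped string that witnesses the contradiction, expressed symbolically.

Assume L is regular; let p be its pumping constant.
Choose w = a^p b^p ∈ L with |w| = 2p ≥ p.
By the pumping lemma, w = xyz with |xy| ≤ p and |y| > 0.
The first p characters of w are a's, so xy (and hence y) consists only of a's. Write y = a^k, 1 ≤ k ≤ p.
Pump with i = 2: xy^2z = a^{p+k} b^p has p+k occurrences of a but only p of b. Since k ≥ 1 the counts differ, so xy^2z ∉ L.
Contradiction. Therefore L is not regular.

a^{p+k} b^p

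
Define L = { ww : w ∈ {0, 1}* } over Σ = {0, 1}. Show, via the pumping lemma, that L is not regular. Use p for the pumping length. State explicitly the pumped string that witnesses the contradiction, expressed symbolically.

Toward a contradiction, assume L is regular with pumping length p.
Take w = 0^p 1^p 0^p 1^p = uu where u = 0^p1^p; then w ∈ L and |w| = 4p ≥ p.
By the pumping lemma, w = xyz with |xy| ≤ p and |y| > 0.
Because |xy| ≤ p and w begins with p copies of 0, we have y = 0^k with 1 ≤ k ≤ p.
Pump with i = 2: xy^2z = 0^{p+k} 1^p 0^p 1^p, of length 4p+k. Suppose this equals vv. The string starts with 0 and ends with 1, so v does too; thus the boundary between the two copies of v is a 1→0 transition. There is exactly one such transition, at position 2p+k, so |v| = 2p+k and |vv| = 4p+2k ≠ 4p+k since k ≥ 1. So xy^2z ∉ L.
This contradicts the pumping lemma, so L is not regular.

0^{p+k} 1^p 0^p 1^p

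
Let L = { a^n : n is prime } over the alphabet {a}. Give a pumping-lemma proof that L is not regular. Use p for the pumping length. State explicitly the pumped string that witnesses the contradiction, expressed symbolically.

Assume L is regular. Let p be the pumping length given by the pumping lemma.
Let q be a prime with q ≥ p+2 (infinitely many primes exist), and take w = a^q ∈ L with |w| = q ≥ p.
Write w = xyz as guaranteed by the lemma, with |xy| ≤ p and y is nonempty.
Then y = a^k for some k with 1 ≤ k ≤ p.
Since 1 ≤ k ≤ p, |xz| = q-k. Pump with i = q+1: |xy^{q+1}z| = (q-k)+(q+1)k = q+qk = q(1+k), which is composite (both factors ≥ 2). So xy^{q+1}z = a^{q(1+k)} ∉ L.
This contradicts the pumping lemma, so L is not regular.

a^{q(1+k)}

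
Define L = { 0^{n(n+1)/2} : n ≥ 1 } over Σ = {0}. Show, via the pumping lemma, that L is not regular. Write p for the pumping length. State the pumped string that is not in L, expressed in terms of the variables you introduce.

0^{p(p+1)/2+k}

Toward a contradiction, assume L is regular with pumping length p.
Take w = 0^{p(p+1)/2} ∈ L with |w| = p(p+1)/2 ≥ p.
Write w = xyz as guaranteed by the lemma, with |xy| ≤ p and y is nonempty.
Then y = 0^k for some k with 1 ≤ k ≤ p.
Pump with i = 2: xy^2z = 0^{p(p+1)/2+k}. Since 1 ≤ k ≤ p, p(p+1)/2 < p(p+1)/2+k ≤ p(p+1)/2+p < (p+1)(p+2)/2, so p(p+1)/2+k is strictly between consecutive triangular numbers. So xy^2z ∉ L.
This is a contradiction; hence L is not regular.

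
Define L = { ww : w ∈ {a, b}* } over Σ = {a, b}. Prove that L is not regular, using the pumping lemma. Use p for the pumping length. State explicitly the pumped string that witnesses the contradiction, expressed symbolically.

a^{p+k} b^p a^p b^p

Suppose for contradiction that L is regular, and let p be the pumping length.
Take w = a^p b^p a^p b^p = uu where u = a^pb^p; then w ∈ L and |w| = 4p ≥ p.
By the pumping lemma, w = xyz with |xy| ≤ p and |y| ≥ 1.
Since the first p symbols of w are all a's and |xy| ≤ p, y lies entirely in the leading a-block: y = a^k for some k with 1 ≤ k ≤ p.
Pump with i = 2: xy^2z = a^{p+k} b^p a^p b^p, of length 4p+k. Suppose this equals vv. The string starts with a and ends with b, so v does too; thus the boundary between the two copies of v is a b→a transition. There is exactly one such transition, at position 2p+k, so |v| = 2p+k and |vv| = 4p+2k ≠ 4p+k since k ≥ 1. So xy^2z ∉ L.
Contradiction. Therefore L is not regular.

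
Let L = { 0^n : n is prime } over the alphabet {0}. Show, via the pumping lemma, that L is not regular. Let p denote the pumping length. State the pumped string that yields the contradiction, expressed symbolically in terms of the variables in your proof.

0^{q(1+k)}

Toward a contradiction, assume L is regular with pumping length p.
Let q be a prime with q ≥ p+2 (infinitely many primes exist), and take w = 0^q ∈ L with |w| = q ≥ p.
The pumping lemma gives a decomposition w = xyz where |xy| ≤ p and |y| ≥ 1.
Then y = 0^k for some k with 1 ≤ k ≤ p.
Since 1 ≤ k ≤ p, |xz| = q-k. Pump with i = q+1: |xy^{q+1}z| = (q-k)+(q+1)k = q+qk = q(1+k), which is composite (both factors ≥ 2). So xy^{q+1}z = 0^{q(1+k)} ∉ L.
Contradiction. Therefore L is not regular.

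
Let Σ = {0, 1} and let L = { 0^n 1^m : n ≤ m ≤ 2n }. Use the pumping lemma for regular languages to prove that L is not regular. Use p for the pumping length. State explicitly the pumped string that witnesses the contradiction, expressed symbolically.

Assume L is regular; let p be its pumping constant.
Take w = 0^p 1^p ∈ L (since p ≤ p ≤ 2p), with |w| = 2p ≥ p.
Write w = xyz as guaranteed by the lemma, with |xy| ≤ p and |y| > 0.
Since the first p symbols of w are all 0's and |xy| ≤ p, y lies entirely in the leading 0-block: y = 0^k for some k with 1 ≤ k ≤ p.
Pump with i = 2: xy^2z = 0^{p+k} 1^p. Now n = p+k > p = m, so the condition n ≤ m fails. Thus xy^2z ∉ L.
Contradiction. Therefore L is not regular.

0^{p+k} 1^p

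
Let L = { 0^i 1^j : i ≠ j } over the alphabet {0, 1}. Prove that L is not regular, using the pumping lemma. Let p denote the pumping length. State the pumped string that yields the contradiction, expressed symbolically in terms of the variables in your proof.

Suppose for contradiction that L is regular, and let p be the pumping length.
Choose w = 0^p 1^{p+p!}. Since p ≠ p+p!, w ∈ L; and |w| ≥ p.
The pumping lemma gives a decomposition w = xyz where |xy| ≤ p and y is nonempty.
The first p characters of w are 0's, so xy (and hence y) consists only of 0's. Write y = 0^k, 1 ≤ k ≤ p.
Since 1 ≤ k ≤ p, k divides p!; set t = 1 + p!/k. Then xy^t z has p + (p!/k)·k = p + p! copies of 0. Now the 0-count equals the 1-count, so i ≠ j fails. So xy^t z = 0^{p+p!} 1^{p+p!} ∉ L.
This contradicts the pumping lemma, so L is not regular.

0^{p+p!} 1^{p+p!}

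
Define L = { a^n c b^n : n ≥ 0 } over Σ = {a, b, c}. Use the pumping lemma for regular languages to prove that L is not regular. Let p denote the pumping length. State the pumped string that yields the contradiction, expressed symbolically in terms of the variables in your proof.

Toward a contradiction, assume L is regular with pumping length p.
Take w = a^p c b^p ∈ L with |w| = 2p+1 ≥ p.
Write w = xyz as guaranteed by the lemma, with |xy| ≤ p and |y| ≥ 1.
The first p characters of w are a's, so xy (and hence y) consists only of a's. Write y = a^k, 1 ≤ k ≤ p.
Pump with i = 2: xy^2z = a^{p+k} c b^p, which would require p+k = p. But k ≥ 1, so xy^2z ∉ L.
This contradicts the pumping lemma, so L is not regular.

a^{p+k} c b^p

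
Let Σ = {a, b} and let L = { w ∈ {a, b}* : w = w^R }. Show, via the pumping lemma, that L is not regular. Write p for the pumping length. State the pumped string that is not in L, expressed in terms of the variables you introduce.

a^{p+k} b a^p

Suppose for contradiction that L is regular, and let p be the pumping length.
Take w = a^p b a^p, a palindrome of length 2p+1 ≥ p.
The pumping lemma gives a decomposition w = xyz where |xy| ≤ p and |y| > 0.
The first p characters of w are a's, so xy (and hence y) consists only of a's. Write y = a^k, 1 ≤ k ≤ p.
Pump with i = 2: xy^2z = a^{p+k} b a^p. Its reverse is a^p b a^{p+k}, which differs from xy^2z since k ≥ 1. So xy^2z is not a palindrome and xy^2z ∉ L.
Contradiction. Therefore L is not regular.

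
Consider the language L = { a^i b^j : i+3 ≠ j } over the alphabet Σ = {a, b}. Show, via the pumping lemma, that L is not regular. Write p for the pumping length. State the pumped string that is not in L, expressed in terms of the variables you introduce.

Toward a contradiction, assume L is regular with pumping length p.
Choose w = a^p b^{p+p!+3}. Since p ≠ (p+p!+3)-3 = p+p!, w ∈ L; and |w| ≥ p.
By the pumping lemma, w = xyz with |xy| ≤ p and |y| ≥ 1.
Since the first p symbols of w are all a's and |xy| ≤ p, y lies entirely in the leading a-block: y = a^k for some k with 1 ≤ k ≤ p.
Since 1 ≤ k ≤ p, k divides p!; set t = 1 + p!/k. Then xy^t z has p + (p!/k)·k = p + p! copies of a. Now the a-count is p+p! and (b-count)-3 = (p+p!+3)-3 = p+p!, so i+3 ≠ j fails. So xy^t z = a^{p+p!} b^{p+p!+3} ∉ L.
This contradicts the pumping lemma, so L is not regular.

a^{p+p!} b^{p+p!+3}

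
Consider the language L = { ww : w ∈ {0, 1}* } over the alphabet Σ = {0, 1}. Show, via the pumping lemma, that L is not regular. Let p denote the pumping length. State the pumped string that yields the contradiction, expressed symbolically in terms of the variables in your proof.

0^{p+k} 1^p 0^p 1^p

Assume L is regular. Let p be the pumping length given by the pumping lemma.
Take w = 0^p 1^p 0^p 1^p = uu where u = 0^p1^p; then w ∈ L and |w| = 4p ≥ p.
By the pumping lemma, w = xyz with |xy| ≤ p and |y| > 0.
Since the first p symbols of w are all 0's and |xy| ≤ p, y lies entirely in the leading 0-block: y = 0^k for some k with 1 ≤ k ≤ p.
Pump with i = 2: xy^2z = 0^{p+k} 1^p 0^p 1^p, of length 4p+k. Suppose this equals vv. The string starts with 0 and ends with 1, so v does too; thus the boundary between the two copies of v is a 1→0 transition. There is exactly one such transition, at position 2p+k, so |v| = 2p+k and |vv| = 4p+2k ≠ 4p+k since k ≥ 1. So xy^2z ∉ L.
This contradicts the pumping lemma, so L is not regular.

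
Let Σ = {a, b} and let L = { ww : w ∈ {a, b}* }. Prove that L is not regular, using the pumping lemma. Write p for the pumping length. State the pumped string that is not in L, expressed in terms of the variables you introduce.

a^{p+k} b^p a^p b^p

Suppose for contradiction that L is regular, and let p be the pumping length.
Take w = a^p b^p a^p b^p = uu where u = a^pb^p; then w ∈ L and |w| = 4p ≥ p.
By the pumping lemma, w = xyz with |xy| ≤ p and y is nonempty.
Because |xy| ≤ p and w begins with p copies of a, we have y = a^k with 1 ≤ k ≤ p.
Pump with i = 2: xy^2z = a^{p+k} b^p a^p b^p, of length 4p+k. Suppose this equals vv. The string starts with a and ends with b, so v does too; thus the boundary between the two copies of v is a b→a transition. There is exactly one such transition, at position 2p+k, so |v| = 2p+k and |vv| = 4p+2k ≠ 4p+k since k ≥ 1. So xy^2z ∉ L.
This is a contradiction; hence L is not regular.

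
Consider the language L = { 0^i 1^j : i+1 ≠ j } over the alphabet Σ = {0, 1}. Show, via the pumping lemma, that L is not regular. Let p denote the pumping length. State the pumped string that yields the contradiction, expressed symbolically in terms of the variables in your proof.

Assume L is regular; let p be its pumping constant.
Choose w = 0^p 1^{p+p!+1}. Since p ≠ (p+p!+1)-1 = p+p!, w ∈ L; and |w| ≥ p.
The pumping lemma gives a decomposition w = xyz where |xy| ≤ p and |y| ≥ 1.
Since the first p symbols of w are all 0's and |xy| ≤ p, y lies entirely in the leading 0-block: y = 0^k for some k with 1 ≤ k ≤ p.
Since 1 ≤ k ≤ p, k divides p!; set t = 1 + p!/k. Then xy^t z has p + (p!/k)·k = p + p! copies of 0. Now the 0-count is p+p! and (1-count)-1 = (p+p!+1)-1 = p+p!, so i+1 ≠ j fails. So xy^t z = 0^{p+p!} 1^{p+p!+1} ∉ L.
This contradicts the pumping lemma, so L is not regular.

0^{p+p!} 1^{p+p!+1}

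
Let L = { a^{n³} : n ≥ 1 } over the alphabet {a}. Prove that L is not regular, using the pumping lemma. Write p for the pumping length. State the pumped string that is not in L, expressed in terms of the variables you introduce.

a^{p³+k}

Suppose for contradiction that L is regular, and let p be the pumping length.
Take w = a^{p³} ∈ L with |w| = p³ ≥ p.
By the pumping lemma, w = xyz with |xy| ≤ p and |y| ≥ 1.
Then y = a^k for some k with 1 ≤ k ≤ p.
Pump with i = 2: xy^2z = a^{p³+k}. Since 1 ≤ k ≤ p, p³ < p³+k ≤ p³+p < p³+3p²+3p+1 = (p+1)³, so p³+k is not a perfect cube. So xy^2z ∉ L.
This contradicts the pumping lemma, so L is not regular.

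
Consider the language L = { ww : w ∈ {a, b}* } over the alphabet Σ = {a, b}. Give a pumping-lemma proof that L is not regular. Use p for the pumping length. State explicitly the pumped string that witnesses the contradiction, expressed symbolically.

a^{p+k} b^p a^p b^p

Assume L is regular. Let p be the pumping length given by the pumping lemma.
Take w = a^p b^p a^p b^p = uu where u = a^pb^p; then w ∈ L and |w| = 4p ≥ p.
The pumping lemma gives a decomposition w = xyz where |xy| ≤ p and y is nonempty.
The first p characters of w are a's, so xy (and hence y) consists only of a's. Write y = a^k, 1 ≤ k ≤ p.
Pump with i = 2: xy^2z = a^{p+k} b^p a^p b^p, of length 4p+k. Suppose this equals vv. The string starts with a and ends with b, so v does too; thus the boundary between the two copies of v is a b→a transition. There is exactly one such transition, at position 2p+k, so |v| = 2p+k and |vv| = 4p+2k ≠ 4p+k since k ≥ 1. So xy^2z ∉ L.
This is a contradiction; hence L is not regular.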